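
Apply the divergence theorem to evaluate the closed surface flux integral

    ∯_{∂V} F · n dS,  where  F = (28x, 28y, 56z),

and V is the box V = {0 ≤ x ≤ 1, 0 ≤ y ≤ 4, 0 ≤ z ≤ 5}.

By the divergence theorem,

    ∯_{∂V} F · n dS = ∭_V (∇ · F) dV.

Compute the divergence:
    ∇ · F = ∂F_x/∂x + ∂F_y/∂y + ∂F_z/∂z = 28 + 28 + 56 = 112.

V is a rectangular box, so dV = dx dy dz with 0 ≤ x ≤ 1, 0 ≤ y ≤ 4, 0 ≤ z ≤ 5.

Integrate (112) over V as an iterated integral:

    ∭_V (∇·F) dV = ∫_0^{1} ∫_0^{4} ∫_0^{5} (112) dz dy dx.

Inner (z from 0 to 5): 560.
Middle (y from 0 to 4): 2240.
Outer (x from 0 to 1): 2240.

Therefore ∯_{∂V} F · n dS = 2240.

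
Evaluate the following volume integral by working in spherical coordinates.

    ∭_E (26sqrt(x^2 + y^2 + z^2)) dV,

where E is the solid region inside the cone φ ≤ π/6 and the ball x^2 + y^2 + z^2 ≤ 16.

In spherical coordinates, x = ρ sin(φ) cos(θ), y = ρ sin(φ) sin(θ), z = ρ cos(φ), and dV = ρ^2 sin(φ) dρ dφ dθ.

The integrand becomes 26ρ, so

    ∭_E (26sqrt(x^2 + y^2 + z^2)) dV = ∫_{0}^{2π} ∫_{0}^{π/6} ∫_{0}^{4} (26ρ) · ρ^2 sin(φ) dρ dφ dθ.

Inner (ρ): 1664sin(φ).
Middle (φ): 1664 - 832sqrt(3).
Outer (θ): 1664π (2 - sqrt(3)).

Therefore the triple integral equals 1664π (2 - sqrt(3)).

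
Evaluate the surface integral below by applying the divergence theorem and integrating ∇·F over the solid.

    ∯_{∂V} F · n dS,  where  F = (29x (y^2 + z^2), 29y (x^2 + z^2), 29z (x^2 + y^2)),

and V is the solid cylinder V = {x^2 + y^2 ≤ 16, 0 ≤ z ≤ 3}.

By the divergence theorem,

    ∯_{∂V} F · n dS = ∭_V (∇ · F) dV.

Compute the divergence:
    ∇ · F = ∂F_x/∂x + ∂F_y/∂y + ∂F_z/∂z = 29y^2 + 29z^2 + 29x^2 + 29z^2 + 29x^2 + 29y^2 = 58x^2 + 58y^2 + 58z^2.

In cylindrical coordinates, x = r cos(θ), y = r sin(θ), z = z, dV = r dr dθ dz, with 0 ≤ r ≤ 4, 0 ≤ θ ≤ 2π, 0 ≤ z ≤ 3.

The integrand, after substitution and multiplying by the volume element, becomes (58r^2 + 58z^2) · r, so

    ∭_V (∇·F) dV = ∫_0^{2π} ∫_0^{4} ∫_0^{3} (58r^2 + 58z^2) · r dz dr dθ.

Inner (z from 0 to 3): 174r (r^2 + 3).
Middle (r from 0 to 4): 15312.
Outer (θ from 0 to 2π): 30624π.

Therefore ∯_{∂V} F · n dS = 30624π.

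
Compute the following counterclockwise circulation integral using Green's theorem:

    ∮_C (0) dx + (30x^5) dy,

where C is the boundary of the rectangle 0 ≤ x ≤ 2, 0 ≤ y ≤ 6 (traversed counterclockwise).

Green's theorem converts the closed line integral into a double integral over the enclosed region D:

    ∮_C P dx + Q dy = ∬_D (∂Q/∂x - ∂P/∂y) dA.

Here P = 0, Q = 30x^5, so

    ∂Q/∂x = 150x^4,    ∂P/∂y = 0,
    ∂Q/∂x - ∂P/∂y = 150x^4.

D is the region 0 ≤ x ≤ 2, 0 ≤ y ≤ 6. Evaluating the double integral:

    ∬_D (150x^4) dA = ∫_0^{2} ∫_0^{6} (150x^4) dy dx.

Inner (y from 0 to 6): 900x^4.
Outer (x from 0 to 2): 5760.

Therefore ∮_C P dx + Q dy = 5760.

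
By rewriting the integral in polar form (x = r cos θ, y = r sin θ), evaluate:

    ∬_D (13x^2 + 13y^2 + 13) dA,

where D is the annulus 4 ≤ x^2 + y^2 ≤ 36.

The region D is 2 ≤ r ≤ 6, 0 ≤ θ ≤ 2π in polar coordinates, where x = r cos(θ), y = r sin(θ), and dA = r dr dθ.

Under the substitution, the integrand becomes 13r^2 + 13, so

    ∬_D (13x^2 + 13y^2 + 13) dA = ∫_{0}^{2π} ∫_{2}^{6} (13r^2 + 13) · r dr dθ.

Inner integral (in r): ∫_{2}^{6} (13r^2 + 13) · r dr = 4368.

Outer integral (in θ): ∫_{0}^{2π} (4368) dθ = 8736π.

Therefore ∬_D (13x^2 + 13y^2 + 13) dA = 8736π.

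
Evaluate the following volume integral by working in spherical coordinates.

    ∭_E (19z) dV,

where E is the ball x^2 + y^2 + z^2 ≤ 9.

In spherical coordinates, x = ρ sin(φ) cos(θ), y = ρ sin(φ) sin(θ), z = ρ cos(φ), and dV = ρ^2 sin(φ) dρ dφ dθ.

The integrand becomes 19ρ cos(φ), so

    ∭_E (19z) dV = ∫_{0}^{2π} ∫_{0}^{π} ∫_{0}^{3} (19ρ cos(φ)) · ρ^2 sin(φ) dρ dφ dθ.

Inner (ρ): 1539sin(2φ)/8.
Middle (φ): 0.
Outer (θ): 0.

Therefore the triple integral equals 0.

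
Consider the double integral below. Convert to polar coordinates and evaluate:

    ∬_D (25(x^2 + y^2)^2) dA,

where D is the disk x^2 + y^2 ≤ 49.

The region D is 0 ≤ r ≤ 7, 0 ≤ θ ≤ 2π in polar coordinates, where x = r cos(θ), y = r sin(θ), and dA = r dr dθ.

Under the substitution, the integrand becomes 25r^4, so

    ∬_D (25(x^2 + y^2)^2) dA = ∫_{0}^{2π} ∫_{0}^{7} (25r^4) · r dr dθ.

Inner integral (in r): ∫_{0}^{7} (25r^4) · r dr = 2941225/6.

Outer integral (in θ): ∫_{0}^{2π} (2941225/6) dθ = 2941225π/3.

Therefore ∬_D (25(x^2 + y^2)^2) dA = 2941225π/3.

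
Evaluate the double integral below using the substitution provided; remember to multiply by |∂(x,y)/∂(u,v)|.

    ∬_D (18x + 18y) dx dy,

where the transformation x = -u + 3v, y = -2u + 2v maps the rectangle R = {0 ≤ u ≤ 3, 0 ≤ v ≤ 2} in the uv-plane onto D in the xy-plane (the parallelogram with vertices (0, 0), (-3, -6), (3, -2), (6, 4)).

Compute the Jacobian determinant of (x, y) with respect to (u, v):

    ∂(x,y)/∂(u,v) = | -1  3 | = (-1)(2) - (3)(-2) = 4.
                   | -2  2 |

Its absolute value is |J| = 4 (the area scaling factor).

Substituting x = -u + 3v, y = -2u + 2v into the integrand,

    18x + 18y → -54u + 90v,

so the integral becomes

    ∬_R (-54u + 90v) · |J| du dv = ∫_0^3 ∫_0^2 (-216u + 360v) dv du.

Inner (v): 720 - 432u.
Outer (u): 216.

Therefore ∬_D (18x + 18y) dx dy = 216.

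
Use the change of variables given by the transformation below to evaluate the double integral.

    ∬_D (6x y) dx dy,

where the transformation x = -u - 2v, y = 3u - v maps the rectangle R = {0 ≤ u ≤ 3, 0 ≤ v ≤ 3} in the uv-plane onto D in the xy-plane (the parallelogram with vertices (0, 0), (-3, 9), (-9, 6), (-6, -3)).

Compute the Jacobian determinant of (x, y) with respect to (u, v):

    ∂(x,y)/∂(u,v) = | -1  -2 | = (-1)(-1) - (-2)(3) = 7.
                   | 3  -1 |

Its absolute value is |J| = 7 (the area scaling factor).

Substituting x = -u - 2v, y = 3u - v into the integrand,

    6x y → -18u^2 - 30u v + 12v^2,

so the integral becomes

    ∬_R (-18u^2 - 30u v + 12v^2) · |J| du dv = ∫_0^3 ∫_0^3 (-126u^2 - 210u v + 84v^2) dv du.

Inner (v): -378u^2 - 945u + 756.
Outer (u): -10773/2.

Therefore ∬_D (6x y) dx dy = -10773/2.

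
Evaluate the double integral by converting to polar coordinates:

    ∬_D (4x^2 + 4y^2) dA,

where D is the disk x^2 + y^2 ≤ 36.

The region D is 0 ≤ r ≤ 6, 0 ≤ θ ≤ 2π in polar coordinates, where x = r cos(θ), y = r sin(θ), and dA = r dr dθ.

Under the substitution, the integrand becomes 4r^2, so

    ∬_D (4x^2 + 4y^2) dA = ∫_{0}^{2π} ∫_{0}^{6} (4r^2) · r dr dθ.

Inner integral (in r): ∫_{0}^{6} (4r^2) · r dr = 1296.

Outer integral (in θ): ∫_{0}^{2π} (1296) dθ = 2592π.

Therefore ∬_D (4x^2 + 4y^2) dA = 2592π.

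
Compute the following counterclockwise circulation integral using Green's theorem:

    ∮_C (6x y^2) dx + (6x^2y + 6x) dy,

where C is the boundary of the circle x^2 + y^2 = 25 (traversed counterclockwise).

Green's theorem converts the closed line integral into a double integral over the enclosed region D:

    ∮_C P dx + Q dy = ∬_D (∂Q/∂x - ∂P/∂y) dA.

Here P = 6x y^2, Q = 6x^2y + 6x, so

    ∂Q/∂x = 12x y + 6,    ∂P/∂y = 12x y,
    ∂Q/∂x - ∂P/∂y = 6.

D is the region x^2 + y^2 ≤ 25. Evaluating the double integral:

In polar coordinates (x = r cos θ, y = r sin θ, dA = r dr dθ) the integrand becomes 6, so

    ∬_D (6) dA = ∫_0^{2π} ∫_0^{5} (6) · r dr dθ.

Inner (r from 0 to 5): 75.
Outer (θ from 0 to 2π): 150π.

Therefore ∮_C P dx + Q dy = 150π.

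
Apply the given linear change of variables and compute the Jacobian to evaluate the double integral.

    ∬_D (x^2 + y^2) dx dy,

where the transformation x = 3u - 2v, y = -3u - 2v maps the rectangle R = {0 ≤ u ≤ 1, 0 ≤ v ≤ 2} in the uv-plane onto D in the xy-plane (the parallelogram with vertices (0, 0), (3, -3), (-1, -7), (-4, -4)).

Compute the Jacobian determinant of (x, y) with respect to (u, v):

    ∂(x,y)/∂(u,v) = | 3  -2 | = (3)(-2) - (-2)(-3) = -12.
                   | -3  -2 |

Its absolute value is |J| = 12 (the area scaling factor).

Substituting x = 3u - 2v, y = -3u - 2v into the integrand,

    x^2 + y^2 → 18u^2 + 8v^2,

so the integral becomes

    ∬_R (18u^2 + 8v^2) · |J| du dv = ∫_0^1 ∫_0^2 (216u^2 + 96v^2) dv du.

Inner (v): 432u^2 + 256.
Outer (u): 400.

Therefore ∬_D (x^2 + y^2) dx dy = 400.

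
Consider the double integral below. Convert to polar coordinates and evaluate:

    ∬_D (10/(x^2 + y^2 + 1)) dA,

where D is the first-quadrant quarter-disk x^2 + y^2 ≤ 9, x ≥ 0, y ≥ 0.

The region D is 0 ≤ r ≤ 3, 0 ≤ θ ≤ π/2 in polar coordinates, where x = r cos(θ), y = r sin(θ), and dA = r dr dθ.

Under the substitution, the integrand becomes 10/(r^2 + 1), so

    ∬_D (10/(x^2 + y^2 + 1)) dA = ∫_{0}^{π/2} ∫_{0}^{3} (10/(r^2 + 1)) · r dr dθ.

Inner integral (in r): ∫_{0}^{3} (10/(r^2 + 1)) · r dr = log(100000).

Outer integral (in θ): ∫_{0}^{π/2} (log(100000)) dθ = log(100000^(π/2)).

Therefore ∬_D (10/(x^2 + y^2 + 1)) dA = log(100000^(π/2)).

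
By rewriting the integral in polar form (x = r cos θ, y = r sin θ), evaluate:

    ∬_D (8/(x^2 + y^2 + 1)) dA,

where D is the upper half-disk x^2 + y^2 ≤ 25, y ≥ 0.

The region D is 0 ≤ r ≤ 5, 0 ≤ θ ≤ π in polar coordinates, where x = r cos(θ), y = r sin(θ), and dA = r dr dθ.

Under the substitution, the integrand becomes 8/(r^2 + 1), so

    ∬_D (8/(x^2 + y^2 + 1)) dA = ∫_{0}^{π} ∫_{0}^{5} (8/(r^2 + 1)) · r dr dθ.

Inner integral (in r): ∫_{0}^{5} (8/(r^2 + 1)) · r dr = log(456976).

Outer integral (in θ): ∫_{0}^{π} (log(456976)) dθ = log(456976^π).

Therefore ∬_D (8/(x^2 + y^2 + 1)) dA = log(456976^π).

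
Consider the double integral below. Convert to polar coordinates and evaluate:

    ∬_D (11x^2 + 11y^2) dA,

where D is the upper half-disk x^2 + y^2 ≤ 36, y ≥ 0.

The region D is 0 ≤ r ≤ 6, 0 ≤ θ ≤ π in polar coordinates, where x = r cos(θ), y = r sin(θ), and dA = r dr dθ.

Under the substitution, the integrand becomes 11r^2, so

    ∬_D (11x^2 + 11y^2) dA = ∫_{0}^{π} ∫_{0}^{6} (11r^2) · r dr dθ.

Inner integral (in r): ∫_{0}^{6} (11r^2) · r dr = 3564.

Outer integral (in θ): ∫_{0}^{π} (3564) dθ = 3564π.

Therefore ∬_D (11x^2 + 11y^2) dA = 3564π.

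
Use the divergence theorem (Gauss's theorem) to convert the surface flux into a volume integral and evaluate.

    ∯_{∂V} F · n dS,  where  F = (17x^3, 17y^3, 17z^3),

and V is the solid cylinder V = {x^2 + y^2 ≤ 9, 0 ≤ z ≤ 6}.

By the divergence theorem,

    ∯_{∂V} F · n dS = ∭_V (∇ · F) dV.

Compute the divergence:
    ∇ · F = ∂F_x/∂x + ∂F_y/∂y + ∂F_z/∂z = 51x^2 + 51y^2 + 51z^2.

In cylindrical coordinates, x = r cos(θ), y = r sin(θ), z = z, dV = r dr dθ dz, with 0 ≤ r ≤ 3, 0 ≤ θ ≤ 2π, 0 ≤ z ≤ 6.

The integrand, after substitution and multiplying by the volume element, becomes (51r^2 + 51z^2) · r, so

    ∭_V (∇·F) dV = ∫_0^{2π} ∫_0^{3} ∫_0^{6} (51r^2 + 51z^2) · r dz dr dθ.

Inner (z from 0 to 6): 306r (r^2 + 12).
Middle (r from 0 to 3): 45441/2.
Outer (θ from 0 to 2π): 45441π.

Therefore ∯_{∂V} F · n dS = 45441π.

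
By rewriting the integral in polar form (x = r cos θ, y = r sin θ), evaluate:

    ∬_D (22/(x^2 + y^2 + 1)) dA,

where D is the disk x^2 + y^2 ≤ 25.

The region D is 0 ≤ r ≤ 5, 0 ≤ θ ≤ 2π in polar coordinates, where x = r cos(θ), y = r sin(θ), and dA = r dr dθ.

Under the substitution, the integrand becomes 22/(r^2 + 1), so

    ∬_D (22/(x^2 + y^2 + 1)) dA = ∫_{0}^{2π} ∫_{0}^{5} (22/(r^2 + 1)) · r dr dθ.

Inner integral (in r): ∫_{0}^{5} (22/(r^2 + 1)) · r dr = log(3670344486987776).

Outer integral (in θ): ∫_{0}^{2π} (log(3670344486987776)) dθ = 22π log(26).

Therefore ∬_D (22/(x^2 + y^2 + 1)) dA = 22π log(26).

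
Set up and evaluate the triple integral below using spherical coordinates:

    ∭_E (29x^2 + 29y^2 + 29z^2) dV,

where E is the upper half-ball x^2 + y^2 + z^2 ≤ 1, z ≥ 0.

In spherical coordinates, x = ρ sin(φ) cos(θ), y = ρ sin(φ) sin(θ), z = ρ cos(φ), and dV = ρ^2 sin(φ) dρ dφ dθ.

The integrand becomes 29ρ^2, so

    ∭_E (29x^2 + 29y^2 + 29z^2) dV = ∫_{0}^{2π} ∫_{0}^{π/2} ∫_{0}^{1} (29ρ^2) · ρ^2 sin(φ) dρ dφ dθ.

Inner (ρ): 29sin(φ)/5.
Middle (φ): 29/5.
Outer (θ): 58π/5.

Therefore the triple integral equals 58π/5.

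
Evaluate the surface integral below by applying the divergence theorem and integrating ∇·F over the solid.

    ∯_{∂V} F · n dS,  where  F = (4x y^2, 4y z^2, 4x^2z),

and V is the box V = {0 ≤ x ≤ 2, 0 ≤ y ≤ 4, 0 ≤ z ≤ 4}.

By the divergence theorem,

    ∯_{∂V} F · n dS = ∭_V (∇ · F) dV.

Compute the divergence:
    ∇ · F = ∂F_x/∂x + ∂F_y/∂y + ∂F_z/∂z = 4y^2 + 4z^2 + 4x^2 = 4x^2 + 4y^2 + 4z^2.

V is a rectangular box, so dV = dx dy dz with 0 ≤ x ≤ 2, 0 ≤ y ≤ 4, 0 ≤ z ≤ 4.

Integrate (4x^2 + 4y^2 + 4z^2) over V as an iterated integral:

    ∭_V (∇·F) dV = ∫_0^{2} ∫_0^{4} ∫_0^{4} (4x^2 + 4y^2 + 4z^2) dz dy dx.

Inner (z from 0 to 4): 16x^2 + 16y^2 + 256/3.
Middle (y from 0 to 4): 64x^2 + 2048/3.
Outer (x from 0 to 2): 1536.

Therefore ∯_{∂V} F · n dS = 1536.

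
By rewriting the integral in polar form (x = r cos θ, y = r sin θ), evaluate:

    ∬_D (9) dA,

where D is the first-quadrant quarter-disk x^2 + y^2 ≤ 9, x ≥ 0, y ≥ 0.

The region D is 0 ≤ r ≤ 3, 0 ≤ θ ≤ π/2 in polar coordinates, where x = r cos(θ), y = r sin(θ), and dA = r dr dθ.

Under the substitution, the integrand becomes 9, so

    ∬_D (9) dA = ∫_{0}^{π/2} ∫_{0}^{3} (9) · r dr dθ.

Inner integral (in r): ∫_{0}^{3} (9) · r dr = 81/2.

Outer integral (in θ): ∫_{0}^{π/2} (81/2) dθ = 81π/4.

Therefore ∬_D (9) dA = 81π/4.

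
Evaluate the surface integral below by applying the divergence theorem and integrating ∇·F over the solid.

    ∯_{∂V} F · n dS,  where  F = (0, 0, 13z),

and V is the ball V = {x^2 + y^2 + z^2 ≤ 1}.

By the divergence theorem,

    ∯_{∂V} F · n dS = ∭_V (∇ · F) dV.

Compute the divergence:
    ∇ · F = ∂F_x/∂x + ∂F_y/∂y + ∂F_z/∂z = 0 + 0 + 13 = 13.

In spherical coordinates, x = ρ sin(φ) cos(θ), y = ρ sin(φ) sin(θ), z = ρ cos(φ), dV = ρ^2 sin(φ) dρ dφ dθ, with 0 ≤ ρ ≤ 1, 0 ≤ φ ≤ π, 0 ≤ θ ≤ 2π.

The integrand, after substitution and multiplying by the volume element, becomes (13) · ρ^2 sin(φ), so

    ∭_V (∇·F) dV = ∫_0^{2π} ∫_0^{π} ∫_0^{1} (13) · ρ^2 sin(φ) dρ dφ dθ.

Inner (ρ from 0 to 1): 13sin(φ)/3.
Middle (φ from 0 to π): 26/3.
Outer (θ from 0 to 2π): 52π/3.

Therefore ∯_{∂V} F · n dS = 52π/3.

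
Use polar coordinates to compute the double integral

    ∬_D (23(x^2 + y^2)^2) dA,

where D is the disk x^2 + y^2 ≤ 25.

The region D is 0 ≤ r ≤ 5, 0 ≤ θ ≤ 2π in polar coordinates, where x = r cos(θ), y = r sin(θ), and dA = r dr dθ.

Under the substitution, the integrand becomes 23r^4, so

    ∬_D (23(x^2 + y^2)^2) dA = ∫_{0}^{2π} ∫_{0}^{5} (23r^4) · r dr dθ.

Inner integral (in r): ∫_{0}^{5} (23r^4) · r dr = 359375/6.

Outer integral (in θ): ∫_{0}^{2π} (359375/6) dθ = 359375π/3.

Therefore ∬_D (23(x^2 + y^2)^2) dA = 359375π/3.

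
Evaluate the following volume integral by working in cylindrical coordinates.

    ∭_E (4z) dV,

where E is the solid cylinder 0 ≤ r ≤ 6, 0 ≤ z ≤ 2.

In cylindrical coordinates, x = r cos(θ), y = r sin(θ), z = z, and dV = r dr dθ dz.

The integrand becomes 4z, so

    ∭_E (4z) dV = ∫_{0}^{2π} ∫_{0}^{6} ∫_{0}^{2} (4z) · r dz dr dθ.

Inner (z): 8r.
Middle (r from 0 to 6): 144.
Outer (θ): 288π.

Therefore the triple integral equals 288π.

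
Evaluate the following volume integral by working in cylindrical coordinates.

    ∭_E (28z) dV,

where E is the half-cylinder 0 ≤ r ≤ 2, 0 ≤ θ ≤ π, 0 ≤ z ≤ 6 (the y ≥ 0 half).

In cylindrical coordinates, x = r cos(θ), y = r sin(θ), z = z, and dV = r dr dθ dz.

The integrand becomes 28z, so

    ∭_E (28z) dV = ∫_{0}^{π} ∫_{0}^{2} ∫_{0}^{6} (28z) · r dz dr dθ.

Inner (z): 504r.
Middle (r from 0 to 2): 1008.
Outer (θ): 1008π.

Therefore the triple integral equals 1008π.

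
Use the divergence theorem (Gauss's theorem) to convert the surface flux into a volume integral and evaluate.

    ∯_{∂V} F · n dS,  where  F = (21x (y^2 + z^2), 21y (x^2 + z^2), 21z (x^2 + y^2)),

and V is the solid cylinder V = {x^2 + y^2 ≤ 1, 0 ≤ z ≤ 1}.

By the divergence theorem,

    ∯_{∂V} F · n dS = ∭_V (∇ · F) dV.

Compute the divergence:
    ∇ · F = ∂F_x/∂x + ∂F_y/∂y + ∂F_z/∂z = 21y^2 + 21z^2 + 21x^2 + 21z^2 + 21x^2 + 21y^2 = 42x^2 + 42y^2 + 42z^2.

In cylindrical coordinates, x = r cos(θ), y = r sin(θ), z = z, dV = r dr dθ dz, with 0 ≤ r ≤ 1, 0 ≤ θ ≤ 2π, 0 ≤ z ≤ 1.

The integrand, after substitution and multiplying by the volume element, becomes (42r^2 + 42z^2) · r, so

    ∭_V (∇·F) dV = ∫_0^{2π} ∫_0^{1} ∫_0^{1} (42r^2 + 42z^2) · r dz dr dθ.

Inner (z from 0 to 1): 42r^3 + 14r.
Middle (r from 0 to 1): 35/2.
Outer (θ from 0 to 2π): 35π.

Therefore ∯_{∂V} F · n dS = 35π.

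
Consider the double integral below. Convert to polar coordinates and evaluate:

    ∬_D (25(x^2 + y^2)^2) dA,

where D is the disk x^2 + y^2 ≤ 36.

The region D is 0 ≤ r ≤ 6, 0 ≤ θ ≤ 2π in polar coordinates, where x = r cos(θ), y = r sin(θ), and dA = r dr dθ.

Under the substitution, the integrand becomes 25r^4, so

    ∬_D (25(x^2 + y^2)^2) dA = ∫_{0}^{2π} ∫_{0}^{6} (25r^4) · r dr dθ.

Inner integral (in r): ∫_{0}^{6} (25r^4) · r dr = 194400.

Outer integral (in θ): ∫_{0}^{2π} (194400) dθ = 388800π.

Therefore ∬_D (25(x^2 + y^2)^2) dA = 388800π.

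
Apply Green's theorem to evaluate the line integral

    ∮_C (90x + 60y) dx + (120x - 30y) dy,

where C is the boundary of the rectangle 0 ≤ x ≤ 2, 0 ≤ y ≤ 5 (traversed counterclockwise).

Green's theorem converts the closed line integral into a double integral over the enclosed region D:

    ∮_C P dx + Q dy = ∬_D (∂Q/∂x - ∂P/∂y) dA.

Here P = 90x + 60y, Q = 120x - 30y, so

    ∂Q/∂x = 120,    ∂P/∂y = 60,
    ∂Q/∂x - ∂P/∂y = 60.

D is the region 0 ≤ x ≤ 2, 0 ≤ y ≤ 5. Evaluating the double integral:

    ∬_D (60) dA = ∫_0^{2} ∫_0^{5} (60) dy dx.

Inner (y from 0 to 5): 300.
Outer (x from 0 to 2): 600.

Therefore ∮_C P dx + Q dy = 600.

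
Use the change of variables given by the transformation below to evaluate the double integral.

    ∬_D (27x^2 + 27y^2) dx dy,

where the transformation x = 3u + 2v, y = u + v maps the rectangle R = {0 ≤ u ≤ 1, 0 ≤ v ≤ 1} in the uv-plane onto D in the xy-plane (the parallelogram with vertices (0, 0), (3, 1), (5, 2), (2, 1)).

Compute the Jacobian determinant of (x, y) with respect to (u, v):

    ∂(x,y)/∂(u,v) = | 3  2 | = (3)(1) - (2)(1) = 1.
                   | 1  1 |

Its absolute value is |J| = 1 (the area scaling factor).

Substituting x = 3u + 2v, y = u + v into the integrand,

    27x^2 + 27y^2 → 270u^2 + 378u v + 135v^2,

so the integral becomes

    ∬_R (270u^2 + 378u v + 135v^2) · |J| du dv = ∫_0^1 ∫_0^1 (270u^2 + 378u v + 135v^2) dv du.

Inner (v): 270u^2 + 189u + 45.
Outer (u): 459/2.

Therefore ∬_D (27x^2 + 27y^2) dx dy = 459/2.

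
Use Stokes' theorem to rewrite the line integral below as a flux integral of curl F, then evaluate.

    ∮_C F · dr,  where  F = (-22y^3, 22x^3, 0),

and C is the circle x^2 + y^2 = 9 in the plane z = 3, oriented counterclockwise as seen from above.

Let S be the flat disk x^2 + y^2 ≤ 9 in the plane z = 3, with upward unit normal n̂ = ẑ. By Stokes' theorem,

    ∮_C F · dr = ∬_S (∇ × F) · n̂ dS = ∬_D (curl F)_z dA,

where D is the disk x^2 + y^2 ≤ 9.

Compute the curl of F = (-22y^3, 22x^3, 0):
    (∇ × F)_x = ∂F_z/∂y - ∂F_y/∂z = 0,
    (∇ × F)_y = ∂F_x/∂z - ∂F_z/∂x = 0,
    (∇ × F)_z = ∂F_y/∂x - ∂F_x/∂y = 66x^2 + 66y^2.

On z = 3, (curl F)_z = 66x^2 + 66y^2.

Convert to polar (x = r cos θ, y = r sin θ, dA = r dr dθ); the integrand becomes 66r^2, so

    ∬_D (curl F)_z dA = ∫_0^{2π} ∫_0^{3} (66r^2) · r dr dθ.

Inner (r from 0 to 3): 2673/2.
Outer (θ from 0 to 2π): 2673π.

Therefore ∮_C F · dr = 2673π.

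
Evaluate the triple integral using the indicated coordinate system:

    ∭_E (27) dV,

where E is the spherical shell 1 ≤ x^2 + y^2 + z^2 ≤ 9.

In spherical coordinates, x = ρ sin(φ) cos(θ), y = ρ sin(φ) sin(θ), z = ρ cos(φ), and dV = ρ^2 sin(φ) dρ dφ dθ.

The integrand becomes 27, so

    ∭_E (27) dV = ∫_{0}^{2π} ∫_{0}^{π} ∫_{1}^{3} (27) · ρ^2 sin(φ) dρ dφ dθ.

Inner (ρ): 234sin(φ).
Middle (φ): 468.
Outer (θ): 936π.

Therefore the triple integral equals 936π.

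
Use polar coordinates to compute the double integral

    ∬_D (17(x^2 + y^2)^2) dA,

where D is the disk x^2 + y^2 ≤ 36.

The region D is 0 ≤ r ≤ 6, 0 ≤ θ ≤ 2π in polar coordinates, where x = r cos(θ), y = r sin(θ), and dA = r dr dθ.

Under the substitution, the integrand becomes 17r^4, so

    ∬_D (17(x^2 + y^2)^2) dA = ∫_{0}^{2π} ∫_{0}^{6} (17r^4) · r dr dθ.

Inner integral (in r): ∫_{0}^{6} (17r^4) · r dr = 132192.

Outer integral (in θ): ∫_{0}^{2π} (132192) dθ = 264384π.

Therefore ∬_D (17(x^2 + y^2)^2) dA = 264384π.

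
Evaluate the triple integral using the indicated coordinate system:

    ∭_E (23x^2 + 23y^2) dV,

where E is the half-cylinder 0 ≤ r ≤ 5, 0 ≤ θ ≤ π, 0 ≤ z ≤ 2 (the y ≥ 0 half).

In cylindrical coordinates, x = r cos(θ), y = r sin(θ), z = z, and dV = r dr dθ dz.

The integrand becomes 23r^2, so

    ∭_E (23x^2 + 23y^2) dV = ∫_{0}^{π} ∫_{0}^{5} ∫_{0}^{2} (23r^2) · r dz dr dθ.

Inner (z): 46r^3.
Middle (r from 0 to 5): 14375/2.
Outer (θ): 14375π/2.

Therefore the triple integral equals 14375π/2.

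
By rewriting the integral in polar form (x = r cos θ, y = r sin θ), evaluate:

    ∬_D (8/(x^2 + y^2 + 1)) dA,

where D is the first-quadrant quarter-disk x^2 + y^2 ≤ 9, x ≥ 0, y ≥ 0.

The region D is 0 ≤ r ≤ 3, 0 ≤ θ ≤ π/2 in polar coordinates, where x = r cos(θ), y = r sin(θ), and dA = r dr dθ.

Under the substitution, the integrand becomes 8/(r^2 + 1), so

    ∬_D (8/(x^2 + y^2 + 1)) dA = ∫_{0}^{π/2} ∫_{0}^{3} (8/(r^2 + 1)) · r dr dθ.

Inner integral (in r): ∫_{0}^{3} (8/(r^2 + 1)) · r dr = log(10000).

Outer integral (in θ): ∫_{0}^{π/2} (log(10000)) dθ = 2π log(10).

Therefore ∬_D (8/(x^2 + y^2 + 1)) dA = 2π log(10).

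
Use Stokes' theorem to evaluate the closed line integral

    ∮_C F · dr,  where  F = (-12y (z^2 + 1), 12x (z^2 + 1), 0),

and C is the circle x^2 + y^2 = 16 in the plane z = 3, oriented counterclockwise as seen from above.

Let S be the flat disk x^2 + y^2 ≤ 16 in the plane z = 3, with upward unit normal n̂ = ẑ. By Stokes' theorem,

    ∮_C F · dr = ∬_S (∇ × F) · n̂ dS = ∬_D (curl F)_z dA,

where D is the disk x^2 + y^2 ≤ 16.

Compute the curl of F = (-12y (z^2 + 1), 12x (z^2 + 1), 0):
    (∇ × F)_x = ∂F_z/∂y - ∂F_y/∂z = -24x z,
    (∇ × F)_y = ∂F_x/∂z - ∂F_z/∂x = -24y z,
    (∇ × F)_z = ∂F_y/∂x - ∂F_x/∂y = 24z^2 + 24.

On z = 3, (curl F)_z = 240.

Convert to polar (x = r cos θ, y = r sin θ, dA = r dr dθ); the integrand becomes 240, so

    ∬_D (curl F)_z dA = ∫_0^{2π} ∫_0^{4} (240) · r dr dθ.

Inner (r from 0 to 4): 1920.
Outer (θ from 0 to 2π): 3840π.

Therefore ∮_C F · dr = 3840π.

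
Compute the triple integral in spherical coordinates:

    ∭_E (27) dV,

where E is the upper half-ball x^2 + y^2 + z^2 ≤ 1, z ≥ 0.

In spherical coordinates, x = ρ sin(φ) cos(θ), y = ρ sin(φ) sin(θ), z = ρ cos(φ), and dV = ρ^2 sin(φ) dρ dφ dθ.

The integrand becomes 27, so

    ∭_E (27) dV = ∫_{0}^{2π} ∫_{0}^{π/2} ∫_{0}^{1} (27) · ρ^2 sin(φ) dρ dφ dθ.

Inner (ρ): 9sin(φ).
Middle (φ): 9.
Outer (θ): 18π.

Therefore the triple integral equals 18π.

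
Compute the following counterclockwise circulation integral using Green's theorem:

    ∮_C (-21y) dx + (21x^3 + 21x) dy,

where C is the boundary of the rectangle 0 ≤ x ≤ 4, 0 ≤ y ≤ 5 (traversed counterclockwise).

Green's theorem converts the closed line integral into a double integral over the enclosed region D:

    ∮_C P dx + Q dy = ∬_D (∂Q/∂x - ∂P/∂y) dA.

Here P = -21y, Q = 21x^3 + 21x, so

    ∂Q/∂x = 63x^2 + 21,    ∂P/∂y = -21,
    ∂Q/∂x - ∂P/∂y = 63x^2 + 42.

D is the region 0 ≤ x ≤ 4, 0 ≤ y ≤ 5. Evaluating the double integral:

    ∬_D (63x^2 + 42) dA = ∫_0^{4} ∫_0^{5} (63x^2 + 42) dy dx.

Inner (y from 0 to 5): 315x^2 + 210.
Outer (x from 0 to 4): 7560.

Therefore ∮_C P dx + Q dy = 7560.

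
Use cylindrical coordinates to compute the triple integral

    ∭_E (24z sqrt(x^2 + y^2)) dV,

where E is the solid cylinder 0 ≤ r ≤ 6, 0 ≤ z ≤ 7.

In cylindrical coordinates, x = r cos(θ), y = r sin(θ), z = z, and dV = r dr dθ dz.

The integrand becomes 24r z, so

    ∭_E (24z sqrt(x^2 + y^2)) dV = ∫_{0}^{2π} ∫_{0}^{6} ∫_{0}^{7} (24r z) · r dz dr dθ.

Inner (z): 588r^2.
Middle (r from 0 to 6): 42336.
Outer (θ): 84672π.

Therefore the triple integral equals 84672π.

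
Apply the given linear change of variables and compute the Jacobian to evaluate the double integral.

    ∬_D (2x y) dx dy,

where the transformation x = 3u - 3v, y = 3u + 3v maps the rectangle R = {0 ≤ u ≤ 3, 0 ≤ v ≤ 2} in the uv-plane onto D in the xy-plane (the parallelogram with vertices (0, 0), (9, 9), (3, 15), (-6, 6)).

Compute the Jacobian determinant of (x, y) with respect to (u, v):

    ∂(x,y)/∂(u,v) = | 3  -3 | = (3)(3) - (-3)(3) = 18.
                   | 3  3 |

Its absolute value is |J| = 18 (the area scaling factor).

Substituting x = 3u - 3v, y = 3u + 3v into the integrand,

    2x y → 18u^2 - 18v^2,

so the integral becomes

    ∬_R (18u^2 - 18v^2) · |J| du dv = ∫_0^3 ∫_0^2 (324u^2 - 324v^2) dv du.

Inner (v): 648u^2 - 864.
Outer (u): 3240.

Therefore ∬_D (2x y) dx dy = 3240.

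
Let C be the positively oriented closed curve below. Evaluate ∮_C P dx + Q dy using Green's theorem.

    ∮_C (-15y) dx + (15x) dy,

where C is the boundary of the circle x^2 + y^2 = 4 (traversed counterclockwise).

Green's theorem converts the closed line integral into a double integral over the enclosed region D:

    ∮_C P dx + Q dy = ∬_D (∂Q/∂x - ∂P/∂y) dA.

Here P = -15y, Q = 15x, so

    ∂Q/∂x = 15,    ∂P/∂y = -15,
    ∂Q/∂x - ∂P/∂y = 30.

D is the region x^2 + y^2 ≤ 4. Evaluating the double integral:

In polar coordinates (x = r cos θ, y = r sin θ, dA = r dr dθ) the integrand becomes 30, so

    ∬_D (30) dA = ∫_0^{2π} ∫_0^{2} (30) · r dr dθ.

Inner (r from 0 to 2): 60.
Outer (θ from 0 to 2π): 120π.

Therefore ∮_C P dx + Q dy = 120π.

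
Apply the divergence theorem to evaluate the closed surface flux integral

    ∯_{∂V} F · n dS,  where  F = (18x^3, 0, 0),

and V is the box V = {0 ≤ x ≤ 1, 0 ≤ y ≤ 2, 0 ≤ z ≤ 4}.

By the divergence theorem,

    ∯_{∂V} F · n dS = ∭_V (∇ · F) dV.

Compute the divergence:
    ∇ · F = ∂F_x/∂x + ∂F_y/∂y + ∂F_z/∂z = 54x^2 + 0 + 0 = 54x^2.

V is a rectangular box, so dV = dx dy dz with 0 ≤ x ≤ 1, 0 ≤ y ≤ 2, 0 ≤ z ≤ 4.

Integrate (54x^2) over V as an iterated integral:

    ∭_V (∇·F) dV = ∫_0^{1} ∫_0^{2} ∫_0^{4} (54x^2) dz dy dx.

Inner (z from 0 to 4): 216x^2.
Middle (y from 0 to 2): 432x^2.
Outer (x from 0 to 1): 144.

Therefore ∯_{∂V} F · n dS = 144.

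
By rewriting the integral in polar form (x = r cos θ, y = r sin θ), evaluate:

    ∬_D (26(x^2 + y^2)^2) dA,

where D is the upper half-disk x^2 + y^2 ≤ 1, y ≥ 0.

The region D is 0 ≤ r ≤ 1, 0 ≤ θ ≤ π in polar coordinates, where x = r cos(θ), y = r sin(θ), and dA = r dr dθ.

Under the substitution, the integrand becomes 26r^4, so

    ∬_D (26(x^2 + y^2)^2) dA = ∫_{0}^{π} ∫_{0}^{1} (26r^4) · r dr dθ.

Inner integral (in r): ∫_{0}^{1} (26r^4) · r dr = 13/3.

Outer integral (in θ): ∫_{0}^{π} (13/3) dθ = 13π/3.

Therefore ∬_D (26(x^2 + y^2)^2) dA = 13π/3.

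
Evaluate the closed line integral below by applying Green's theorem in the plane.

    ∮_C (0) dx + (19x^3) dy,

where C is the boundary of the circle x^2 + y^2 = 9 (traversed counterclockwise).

Green's theorem converts the closed line integral into a double integral over the enclosed region D:

    ∮_C P dx + Q dy = ∬_D (∂Q/∂x - ∂P/∂y) dA.

Here P = 0, Q = 19x^3, so

    ∂Q/∂x = 57x^2,    ∂P/∂y = 0,
    ∂Q/∂x - ∂P/∂y = 57x^2.

D is the region x^2 + y^2 ≤ 9. Evaluating the double integral:

In polar coordinates (x = r cos θ, y = r sin θ, dA = r dr dθ) the integrand becomes 57r^2cos(θ)^2, so

    ∬_D (57x^2) dA = ∫_0^{2π} ∫_0^{3} (57r^2cos(θ)^2) · r dr dθ.

Inner (r from 0 to 3): 4617cos(θ)^2/4.
Outer (θ from 0 to 2π): 4617π/4.

Therefore ∮_C P dx + Q dy = 4617π/4.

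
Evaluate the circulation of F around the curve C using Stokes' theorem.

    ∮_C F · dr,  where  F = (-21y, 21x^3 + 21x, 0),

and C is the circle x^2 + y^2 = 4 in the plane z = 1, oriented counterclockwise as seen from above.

Let S be the flat disk x^2 + y^2 ≤ 4 in the plane z = 1, with upward unit normal n̂ = ẑ. By Stokes' theorem,

    ∮_C F · dr = ∬_S (∇ × F) · n̂ dS = ∬_D (curl F)_z dA,

where D is the disk x^2 + y^2 ≤ 4.

Compute the curl of F = (-21y, 21x^3 + 21x, 0):
    (∇ × F)_x = ∂F_z/∂y - ∂F_y/∂z = 0,
    (∇ × F)_y = ∂F_x/∂z - ∂F_z/∂x = 0,
    (∇ × F)_z = ∂F_y/∂x - ∂F_x/∂y = 63x^2 + 42.

On z = 1, (curl F)_z = 63x^2 + 42.

Convert to polar (x = r cos θ, y = r sin θ, dA = r dr dθ); the integrand becomes 63r^2cos(θ)^2 + 42, so

    ∬_D (curl F)_z dA = ∫_0^{2π} ∫_0^{2} (63r^2cos(θ)^2 + 42) · r dr dθ.

Inner (r from 0 to 2): 252cos(θ)^2 + 84.
Outer (θ from 0 to 2π): 420π.

Therefore ∮_C F · dr = 420π.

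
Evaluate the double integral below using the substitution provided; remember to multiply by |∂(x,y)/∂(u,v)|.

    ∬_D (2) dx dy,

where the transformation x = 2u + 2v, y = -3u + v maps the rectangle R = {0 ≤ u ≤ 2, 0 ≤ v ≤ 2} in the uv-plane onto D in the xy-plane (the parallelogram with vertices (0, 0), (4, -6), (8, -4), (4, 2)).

Compute the Jacobian determinant of (x, y) with respect to (u, v):

    ∂(x,y)/∂(u,v) = | 2  2 | = (2)(1) - (2)(-3) = 8.
                   | -3  1 |

Its absolute value is |J| = 8 (the area scaling factor).

Substituting x = 2u + 2v, y = -3u + v into the integrand,

    2 → 2,

so the integral becomes

    ∬_R (2) · |J| du dv = ∫_0^2 ∫_0^2 (16) dv du.

Inner (v): 32.
Outer (u): 64.

Therefore ∬_D (2) dx dy = 64.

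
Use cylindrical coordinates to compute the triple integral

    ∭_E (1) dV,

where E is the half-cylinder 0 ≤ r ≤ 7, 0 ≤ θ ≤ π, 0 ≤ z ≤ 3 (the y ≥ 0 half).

In cylindrical coordinates, x = r cos(θ), y = r sin(θ), z = z, and dV = r dr dθ dz.

The integrand becomes 1, so

    ∭_E (1) dV = ∫_{0}^{π} ∫_{0}^{7} ∫_{0}^{3} (1) · r dz dr dθ.

Inner (z): 3r.
Middle (r from 0 to 7): 147/2.
Outer (θ): 147π/2.

Therefore the triple integral equals 147π/2.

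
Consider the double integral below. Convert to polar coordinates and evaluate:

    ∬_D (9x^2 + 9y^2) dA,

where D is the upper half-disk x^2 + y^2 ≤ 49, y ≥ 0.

The region D is 0 ≤ r ≤ 7, 0 ≤ θ ≤ π in polar coordinates, where x = r cos(θ), y = r sin(θ), and dA = r dr dθ.

Under the substitution, the integrand becomes 9r^2, so

    ∬_D (9x^2 + 9y^2) dA = ∫_{0}^{π} ∫_{0}^{7} (9r^2) · r dr dθ.

Inner integral (in r): ∫_{0}^{7} (9r^2) · r dr = 21609/4.

Outer integral (in θ): ∫_{0}^{π} (21609/4) dθ = 21609π/4.

Therefore ∬_D (9x^2 + 9y^2) dA = 21609π/4.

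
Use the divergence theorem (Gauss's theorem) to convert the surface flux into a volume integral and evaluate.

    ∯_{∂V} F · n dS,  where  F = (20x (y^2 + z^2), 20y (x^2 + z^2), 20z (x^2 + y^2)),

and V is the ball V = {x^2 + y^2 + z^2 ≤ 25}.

By the divergence theorem,

    ∯_{∂V} F · n dS = ∭_V (∇ · F) dV.

Compute the divergence:
    ∇ · F = ∂F_x/∂x + ∂F_y/∂y + ∂F_z/∂z = 20y^2 + 20z^2 + 20x^2 + 20z^2 + 20x^2 + 20y^2 = 40x^2 + 40y^2 + 40z^2.

In spherical coordinates, x = ρ sin(φ) cos(θ), y = ρ sin(φ) sin(θ), z = ρ cos(φ), dV = ρ^2 sin(φ) dρ dφ dθ, with 0 ≤ ρ ≤ 5, 0 ≤ φ ≤ π, 0 ≤ θ ≤ 2π.

The integrand, after substitution and multiplying by the volume element, becomes (40ρ^2) · ρ^2 sin(φ), so

    ∭_V (∇·F) dV = ∫_0^{2π} ∫_0^{π} ∫_0^{5} (40ρ^2) · ρ^2 sin(φ) dρ dφ dθ.

Inner (ρ from 0 to 5): 25000sin(φ).
Middle (φ from 0 to π): 50000.
Outer (θ from 0 to 2π): 100000π.

Therefore ∯_{∂V} F · n dS = 100000π.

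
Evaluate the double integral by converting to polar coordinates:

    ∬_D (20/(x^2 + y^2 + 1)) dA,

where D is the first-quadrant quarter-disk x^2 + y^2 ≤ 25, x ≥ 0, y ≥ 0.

The region D is 0 ≤ r ≤ 5, 0 ≤ θ ≤ π/2 in polar coordinates, where x = r cos(θ), y = r sin(θ), and dA = r dr dθ.

Under the substitution, the integrand becomes 20/(r^2 + 1), so

    ∬_D (20/(x^2 + y^2 + 1)) dA = ∫_{0}^{π/2} ∫_{0}^{5} (20/(r^2 + 1)) · r dr dθ.

Inner integral (in r): ∫_{0}^{5} (20/(r^2 + 1)) · r dr = log(141167095653376).

Outer integral (in θ): ∫_{0}^{π/2} (log(141167095653376)) dθ = 5π log(26).

Therefore ∬_D (20/(x^2 + y^2 + 1)) dA = 5π log(26).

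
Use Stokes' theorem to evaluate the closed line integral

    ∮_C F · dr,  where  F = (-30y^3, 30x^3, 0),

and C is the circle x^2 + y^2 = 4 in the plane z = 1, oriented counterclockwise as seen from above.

Let S be the flat disk x^2 + y^2 ≤ 4 in the plane z = 1, with upward unit normal n̂ = ẑ. By Stokes' theorem,

    ∮_C F · dr = ∬_S (∇ × F) · n̂ dS = ∬_D (curl F)_z dA,

where D is the disk x^2 + y^2 ≤ 4.

Compute the curl of F = (-30y^3, 30x^3, 0):
    (∇ × F)_x = ∂F_z/∂y - ∂F_y/∂z = 0,
    (∇ × F)_y = ∂F_x/∂z - ∂F_z/∂x = 0,
    (∇ × F)_z = ∂F_y/∂x - ∂F_x/∂y = 90x^2 + 90y^2.

On z = 1, (curl F)_z = 90x^2 + 90y^2.

Convert to polar (x = r cos θ, y = r sin θ, dA = r dr dθ); the integrand becomes 90r^2, so

    ∬_D (curl F)_z dA = ∫_0^{2π} ∫_0^{2} (90r^2) · r dr dθ.

Inner (r from 0 to 2): 360.
Outer (θ from 0 to 2π): 720π.

Therefore ∮_C F · dr = 720π.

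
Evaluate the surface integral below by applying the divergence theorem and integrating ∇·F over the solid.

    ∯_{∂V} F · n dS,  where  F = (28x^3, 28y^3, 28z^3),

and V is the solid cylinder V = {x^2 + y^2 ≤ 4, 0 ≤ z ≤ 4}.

By the divergence theorem,

    ∯_{∂V} F · n dS = ∭_V (∇ · F) dV.

Compute the divergence:
    ∇ · F = ∂F_x/∂x + ∂F_y/∂y + ∂F_z/∂z = 84x^2 + 84y^2 + 84z^2.

In cylindrical coordinates, x = r cos(θ), y = r sin(θ), z = z, dV = r dr dθ dz, with 0 ≤ r ≤ 2, 0 ≤ θ ≤ 2π, 0 ≤ z ≤ 4.

The integrand, after substitution and multiplying by the volume element, becomes (84r^2 + 84z^2) · r, so

    ∭_V (∇·F) dV = ∫_0^{2π} ∫_0^{2} ∫_0^{4} (84r^2 + 84z^2) · r dz dr dθ.

Inner (z from 0 to 4): 336r^3 + 1792r.
Middle (r from 0 to 2): 4928.
Outer (θ from 0 to 2π): 9856π.

Therefore ∯_{∂V} F · n dS = 9856π.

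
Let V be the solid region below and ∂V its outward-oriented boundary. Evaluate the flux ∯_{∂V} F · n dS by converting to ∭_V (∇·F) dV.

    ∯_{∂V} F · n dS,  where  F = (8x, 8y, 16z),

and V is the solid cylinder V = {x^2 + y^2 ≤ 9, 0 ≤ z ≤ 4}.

By the divergence theorem,

    ∯_{∂V} F · n dS = ∭_V (∇ · F) dV.

Compute the divergence:
    ∇ · F = ∂F_x/∂x + ∂F_y/∂y + ∂F_z/∂z = 8 + 8 + 16 = 32.

In cylindrical coordinates, x = r cos(θ), y = r sin(θ), z = z, dV = r dr dθ dz, with 0 ≤ r ≤ 3, 0 ≤ θ ≤ 2π, 0 ≤ z ≤ 4.

The integrand, after substitution and multiplying by the volume element, becomes (32) · r, so

    ∭_V (∇·F) dV = ∫_0^{2π} ∫_0^{3} ∫_0^{4} (32) · r dz dr dθ.

Inner (z from 0 to 4): 128r.
Middle (r from 0 to 3): 576.
Outer (θ from 0 to 2π): 1152π.

Therefore ∯_{∂V} F · n dS = 1152π.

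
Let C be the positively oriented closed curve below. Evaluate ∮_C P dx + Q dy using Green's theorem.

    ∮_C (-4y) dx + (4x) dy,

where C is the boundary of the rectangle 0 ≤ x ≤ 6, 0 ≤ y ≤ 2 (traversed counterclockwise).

Green's theorem converts the closed line integral into a double integral over the enclosed region D:

    ∮_C P dx + Q dy = ∬_D (∂Q/∂x - ∂P/∂y) dA.

Here P = -4y, Q = 4x, so

    ∂Q/∂x = 4,    ∂P/∂y = -4,
    ∂Q/∂x - ∂P/∂y = 8.

D is the region 0 ≤ x ≤ 6, 0 ≤ y ≤ 2. Evaluating the double integral:

    ∬_D (8) dA = ∫_0^{6} ∫_0^{2} (8) dy dx.

Inner (y from 0 to 2): 16.
Outer (x from 0 to 6): 96.

Therefore ∮_C P dx + Q dy = 96.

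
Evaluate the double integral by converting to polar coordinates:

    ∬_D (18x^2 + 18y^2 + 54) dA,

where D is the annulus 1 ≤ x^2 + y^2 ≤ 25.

The region D is 1 ≤ r ≤ 5, 0 ≤ θ ≤ 2π in polar coordinates, where x = r cos(θ), y = r sin(θ), and dA = r dr dθ.

Under the substitution, the integrand becomes 18r^2 + 54, so

    ∬_D (18x^2 + 18y^2 + 54) dA = ∫_{0}^{2π} ∫_{1}^{5} (18r^2 + 54) · r dr dθ.

Inner integral (in r): ∫_{1}^{5} (18r^2 + 54) · r dr = 3456.

Outer integral (in θ): ∫_{0}^{2π} (3456) dθ = 6912π.

Therefore ∬_D (18x^2 + 18y^2 + 54) dA = 6912π.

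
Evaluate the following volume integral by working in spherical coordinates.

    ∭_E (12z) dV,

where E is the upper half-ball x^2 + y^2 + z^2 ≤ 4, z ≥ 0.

In spherical coordinates, x = ρ sin(φ) cos(θ), y = ρ sin(φ) sin(θ), z = ρ cos(φ), and dV = ρ^2 sin(φ) dρ dφ dθ.

The integrand becomes 12ρ cos(φ), so

    ∭_E (12z) dV = ∫_{0}^{2π} ∫_{0}^{π/2} ∫_{0}^{2} (12ρ cos(φ)) · ρ^2 sin(φ) dρ dφ dθ.

Inner (ρ): 24sin(2φ).
Middle (φ): 24.
Outer (θ): 48π.

Therefore the triple integral equals 48π.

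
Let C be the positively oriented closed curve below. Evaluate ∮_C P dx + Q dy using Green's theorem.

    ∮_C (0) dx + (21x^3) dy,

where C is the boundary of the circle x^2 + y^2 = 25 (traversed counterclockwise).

Green's theorem converts the closed line integral into a double integral over the enclosed region D:

    ∮_C P dx + Q dy = ∬_D (∂Q/∂x - ∂P/∂y) dA.

Here P = 0, Q = 21x^3, so

    ∂Q/∂x = 63x^2,    ∂P/∂y = 0,
    ∂Q/∂x - ∂P/∂y = 63x^2.

D is the region x^2 + y^2 ≤ 25. Evaluating the double integral:

In polar coordinates (x = r cos θ, y = r sin θ, dA = r dr dθ) the integrand becomes 63r^2cos(θ)^2, so

    ∬_D (63x^2) dA = ∫_0^{2π} ∫_0^{5} (63r^2cos(θ)^2) · r dr dθ.

Inner (r from 0 to 5): 39375cos(θ)^2/4.
Outer (θ from 0 to 2π): 39375π/4.

Therefore ∮_C P dx + Q dy = 39375π/4.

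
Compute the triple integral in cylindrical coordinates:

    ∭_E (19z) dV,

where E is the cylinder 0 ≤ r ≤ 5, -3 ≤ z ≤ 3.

In cylindrical coordinates, x = r cos(θ), y = r sin(θ), z = z, and dV = r dr dθ dz.

The integrand becomes 19z, so

    ∭_E (19z) dV = ∫_{0}^{2π} ∫_{0}^{5} ∫_{-3}^{3} (19z) · r dz dr dθ.

Inner (z): 0.
Middle (r from 0 to 5): 0.
Outer (θ): 0.

Therefore the triple integral equals 0.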